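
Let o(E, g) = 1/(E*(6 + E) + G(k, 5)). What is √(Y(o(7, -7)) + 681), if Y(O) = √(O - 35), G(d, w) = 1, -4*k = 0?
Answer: √(1440996 + 46*I*√74037)/46 ≈ 26.096 + 0.11333*I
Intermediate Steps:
k = 0 (k = -¼*0 = 0)
o(E, g) = 1/(1 + E*(6 + E)) (o(E, g) = 1/(E*(6 + E) + 1) = 1/(1 + E*(6 + E)))
Y(O) = √(-35 + O)
√(Y(o(7, -7)) + 681) = √(√(-35 + 1/(1 + 7² + 6*7)) + 681) = √(√(-35 + 1/(1 + 49 + 42)) + 681) = √(√(-35 + 1/92) + 681) = √(√(-3219/92) + 681) = √(I*√74037/46 + 681) = √(681 + I*√74037/46)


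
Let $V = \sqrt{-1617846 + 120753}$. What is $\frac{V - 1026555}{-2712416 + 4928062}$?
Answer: $- \frac{1026555}{2215646} + \frac{i \sqrt{1497093}}{2215646} \approx -0.46332 + 0.00055224 i$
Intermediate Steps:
$V = i \sqrt{1497093}$ ($V = \sqrt{-1497093} = i \sqrt{1497093} \approx 1223.6 i$)
$\frac{V - 1026555}{-2712416 + 4928062} = \frac{i \sqrt{1497093} - 1026555}{-2712416 + 4928062} = \frac{-1026555 + i \sqrt{1497093}}{2215646} = \left(-1026555 + i \sqrt{1497093}\right) \frac{1}{2215646} = - \frac{1026555}{2215646} + \frac{i \sqrt{1497093}}{2215646}$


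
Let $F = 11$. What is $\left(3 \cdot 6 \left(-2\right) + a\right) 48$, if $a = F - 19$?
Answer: $-2112$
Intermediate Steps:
$a = -8$ ($a = 11 - 19 = -8$)
$\left(3 \cdot 6 \left(-2\right) + a\right) 48 = \left(3 \cdot 6 \left(-2\right) - 8\right) 48 = \left(18 \left(-2\right) - 8\right) 48 = \left(-36 - 8\right) 48 = \left(-44\right) 48 = -2112$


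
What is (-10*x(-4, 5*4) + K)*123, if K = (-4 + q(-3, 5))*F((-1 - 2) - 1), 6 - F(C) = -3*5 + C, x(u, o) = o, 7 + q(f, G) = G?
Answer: -43050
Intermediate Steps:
q(f, G) = -7 + G
F(C) = 21 - C (F(C) = 6 - (-3*5 + C) = 6 - (-15 + C) = 6 + (15 - C) = 21 - C)
K = -150 (K = (-4 + (-7 + 5))*(21 - ((-1 - 2) - 1)) = (-4 - 2)*(21 - (-3 - 1)) = -6*(21 - 1*(-4)) = -6*(21 + 4) = -6*25 = -150)
(-10*x(-4, 5*4) + K)*123 = (-50*4 - 150)*123 = (-10*20 - 150)*123 = (-200 - 150)*123 = -350*123 = -43050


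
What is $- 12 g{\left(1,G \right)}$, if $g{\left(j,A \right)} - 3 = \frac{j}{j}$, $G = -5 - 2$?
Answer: $-48$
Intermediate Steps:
$G = -7$ ($G = -5 - 2 = -7$)
$g{\left(j,A \right)} = 4$ ($g{\left(j,A \right)} = 3 + \frac{j}{j} = 3 + 1 = 4$)
$- 12 g{\left(1,G \right)} = \left(-12\right) 4 = -48$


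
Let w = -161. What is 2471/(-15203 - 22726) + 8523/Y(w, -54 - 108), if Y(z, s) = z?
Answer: -323666698/6106569 ≈ -53.003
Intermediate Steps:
2471/(-15203 - 22726) + 8523/Y(w, -54 - 108) = 2471/(-15203 - 22726) + 8523/(-161) = 2471/(-37929) + 8523*(-1/161) = 2471*(-1/37929) - 8523/161 = -2471/37929 - 8523/161 = -323666698/6106569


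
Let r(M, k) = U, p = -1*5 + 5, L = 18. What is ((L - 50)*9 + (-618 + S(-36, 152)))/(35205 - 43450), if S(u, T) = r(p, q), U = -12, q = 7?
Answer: 54/485 ≈ 0.11134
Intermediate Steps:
p = 0 (p = -5 + 5 = 0)
r(M, k) = -12
S(u, T) = -12
((L - 50)*9 + (-618 + S(-36, 152)))/(35205 - 43450) = ((18 - 50)*9 + (-618 - 12))/(35205 - 43450) = (-32*9 - 630)/(-8245) = (-288 - 630)*(-1/8245) = -918*(-1/8245) = 54/485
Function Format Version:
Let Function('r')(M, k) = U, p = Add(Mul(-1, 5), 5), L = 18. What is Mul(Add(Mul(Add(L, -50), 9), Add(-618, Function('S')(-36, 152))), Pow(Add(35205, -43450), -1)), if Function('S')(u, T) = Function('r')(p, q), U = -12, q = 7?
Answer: Rational(54, 485) ≈ 0.11134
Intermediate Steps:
p = 0 (p = Add(-5, 5) = 0)
Function('r')(M, k) = -12
Function('S')(u, T) = -12
Mul(Add(Mul(Add(L, -50), 9), Add(-618, Function('S')(-36, 152))), Pow(Add(35205, -43450), -1)) = Mul(Add(Mul(Add(18, -50), 9), Add(-618, -12)), Pow(Add(35205, -43450), -1)) = Mul(Add(Mul(-32, 9), -630), Pow(-8245, -1)) = Mul(Add(-288, -630), Rational(-1, 8245)) = Mul(-918, Rational(-1, 8245)) = Rational(54, 485)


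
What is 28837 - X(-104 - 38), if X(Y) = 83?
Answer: 28754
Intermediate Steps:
28837 - X(-104 - 38) = 28837 - 1*83 = 28837 - 83 = 28754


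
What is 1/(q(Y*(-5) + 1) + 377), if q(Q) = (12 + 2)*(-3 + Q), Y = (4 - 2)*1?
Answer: 1/209 ≈ 0.0047847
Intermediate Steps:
Y = 2 (Y = 2*1 = 2)
q(Q) = -42 + 14*Q (q(Q) = 14*(-3 + Q) = -42 + 14*Q)
1/(q(Y*(-5) + 1) + 377) = 1/((-42 + 14*(2*(-5) + 1)) + 377) = 1/((-42 + 14*(-10 + 1)) + 377) = 1/((-42 + 14*(-9)) + 377) = 1/((-42 - 126) + 377) = 1/(-168 + 377) = 1/209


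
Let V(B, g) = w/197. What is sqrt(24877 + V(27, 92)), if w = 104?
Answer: sqrt(965471981)/197 ≈ 157.73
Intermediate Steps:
V(B, g) = 104/197
sqrt(24877 + V(27, 92)) = sqrt(24877 + 104/197) = sqrt(4900873/197) = sqrt(965471981)/197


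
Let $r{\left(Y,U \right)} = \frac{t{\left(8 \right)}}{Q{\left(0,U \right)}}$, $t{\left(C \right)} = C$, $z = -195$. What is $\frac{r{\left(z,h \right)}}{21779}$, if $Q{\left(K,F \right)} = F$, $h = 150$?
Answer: $\frac{4}{1633425} \approx 2.4488 \cdot 10^{-6}$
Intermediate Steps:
$r{\left(Y,U \right)} = \frac{8}{U}$
$\frac{r{\left(z,h \right)}}{21779} = \frac{8 \cdot \frac{1}{150}}{21779} = 8 \cdot \frac{1}{150} \cdot \frac{1}{21779} = \frac{4}{75} \cdot \frac{1}{21779} = \frac{4}{1633425}$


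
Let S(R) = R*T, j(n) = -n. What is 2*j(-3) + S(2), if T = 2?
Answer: 10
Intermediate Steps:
S(R) = 2*R (S(R) = R*2 = 2*R)
2*j(-3) + S(2) = 2*(-1*(-3)) + 2*2 = 2*3 + 4 = 6 + 4 = 10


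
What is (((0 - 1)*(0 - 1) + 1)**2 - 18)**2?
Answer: 196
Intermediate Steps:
(((0 - 1)*(0 - 1) + 1)**2 - 18)**2 = ((-1*(-1) + 1)**2 - 18)**2 = ((1 + 1)**2 - 18)**2 = (2**2 - 18)**2 = (4 - 18)**2 = (-14)**2 = 196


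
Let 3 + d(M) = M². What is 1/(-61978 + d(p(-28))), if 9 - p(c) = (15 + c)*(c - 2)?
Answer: 1/83180 ≈ 1.2022e-5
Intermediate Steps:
p(c) = 9 - (-2 + c)*(15 + c) (p(c) = 9 - (15 + c)*(c - 2) = 9 - (15 + c)*(-2 + c) = 9 - (-2 + c)*(15 + c))
d(M) = -3 + M²
1/(-61978 + d(p(-28))) = 1/(-61978 + (-3 + (39 - 1*(-28)² - 13*(-28))²)) = 1/(-61978 + (-3 + (39 - 1*784 + 364)²)) = 1/(-61978 + (-3 + (39 - 784 + 364)²)) = 1/(-61978 + (-3 + (-381)²)) = 1/(-61978 + (-3 + 145161)) = 1/(-61978 + 145158) = 1/83180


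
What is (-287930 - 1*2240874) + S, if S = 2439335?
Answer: -89469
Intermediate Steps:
(-287930 - 1*2240874) + S = (-287930 - 1*2240874) + 2439335 = (-287930 - 2240874) + 2439335 = -2528804 + 2439335 = -89469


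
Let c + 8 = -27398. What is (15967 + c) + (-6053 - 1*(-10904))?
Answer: -6588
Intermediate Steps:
c = -27406 (c = -8 - 27398 = -27406)
(15967 + c) + (-6053 - 1*(-10904)) = (15967 - 27406) + (-6053 - 1*(-10904)) = -11439 + (-6053 + 10904) = -11439 + 4851 = -6588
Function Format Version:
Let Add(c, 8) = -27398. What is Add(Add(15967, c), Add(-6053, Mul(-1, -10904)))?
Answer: -6588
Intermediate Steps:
c = -27406 (c = Add(-8, -27398) = -27406)
Add(Add(15967, c), Add(-6053, Mul(-1, -10904))) = Add(Add(15967, -27406), Add(-6053, Mul(-1, -10904))) = Add(-11439, Add(-6053, 10904)) = Add(-11439, 4851) = -6588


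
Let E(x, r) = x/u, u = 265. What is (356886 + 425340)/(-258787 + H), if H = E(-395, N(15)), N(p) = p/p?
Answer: -6909663/2285965 ≈ -3.0226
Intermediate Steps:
N(p) = 1
E(x, r) = x/265
H = -79/53 (H = (1/265)*(-395) = -79/53 ≈ -1.4906)
(356886 + 425340)/(-258787 + H) = (356886 + 425340)/(-258787 - 79/53) = 782226/(-13715790/53) = 782226*(-53/13715790) = -6909663/2285965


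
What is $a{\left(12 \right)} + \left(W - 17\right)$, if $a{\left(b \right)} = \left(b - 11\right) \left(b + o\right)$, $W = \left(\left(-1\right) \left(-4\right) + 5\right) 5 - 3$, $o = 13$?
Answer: $50$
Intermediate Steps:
$W = 42$ ($W = \left(4 + 5\right) 5 - 3 = 9 \cdot 5 - 3 = 45 - 3 = 42$)
$a{\left(b \right)} = \left(-11 + b\right) \left(13 + b\right)$ ($a{\left(b \right)} = \left(b - 11\right) \left(b + 13\right) = \left(-11 + b\right) \left(13 + b\right)$)
$a{\left(12 \right)} + \left(W - 17\right) = \left(-143 + 12^{2} + 2 \cdot 12\right) + \left(42 - 17\right) = \left(-143 + 144 + 24\right) + 25 = 25 + 25 = 50$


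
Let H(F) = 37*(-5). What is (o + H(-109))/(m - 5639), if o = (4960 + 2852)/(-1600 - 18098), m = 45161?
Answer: -86951/18535818 ≈ -0.0046910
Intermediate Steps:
H(F) = -185
o = -186/469 (o = 7812/(-19698) = 7812*(-1/19698) = -186/469 ≈ -0.39659)
(o + H(-109))/(m - 5639) = (-186/469 - 185)/(45161 - 5639) = -86951/469/39522 = -86951/469*1/39522 = -86951/18535818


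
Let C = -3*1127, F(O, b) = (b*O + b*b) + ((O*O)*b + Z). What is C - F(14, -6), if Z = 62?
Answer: -2219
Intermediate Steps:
F(O, b) = 62 + b² + O*b + b*O² (F(O, b) = (b*O + b*b) + ((O*O)*b + 62) = (O*b + b²) + (O²*b + 62) = (b² + O*b) + (b*O² + 62) = (b² + O*b) + (62 + b*O²) = 62 + b² + O*b + b*O²)
C = -3381
C - F(14, -6) = -3381 - (62 + (-6)² + 14*(-6) - 6*14²) = -3381 - (62 + 36 - 84 - 6*196) = -3381 - (62 + 36 - 84 - 1176) = -3381 - 1*(-1162) = -3381 + 1162 = -2219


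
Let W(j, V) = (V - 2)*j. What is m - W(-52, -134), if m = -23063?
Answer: -30135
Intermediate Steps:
W(j, V) = j*(-2 + V) (W(j, V) = (-2 + V)*j = j*(-2 + V))
m - W(-52, -134) = -23063 - (-52)*(-2 - 134) = -23063 - (-52)*(-136) = -23063 - 1*7072 = -23063 - 7072 = -30135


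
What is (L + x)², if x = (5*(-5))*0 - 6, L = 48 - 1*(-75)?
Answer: 13689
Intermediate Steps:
L = 123 (L = 48 + 75 = 123)
x = -6 (x = -25*0 - 6 = 0 - 6 = -6)
(L + x)² = (123 - 6)² = 117² = 13689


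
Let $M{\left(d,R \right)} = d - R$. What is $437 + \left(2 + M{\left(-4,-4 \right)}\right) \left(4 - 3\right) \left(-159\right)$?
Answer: $119$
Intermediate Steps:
$437 + \left(2 + M{\left(-4,-4 \right)}\right) \left(4 - 3\right) \left(-159\right) = 437 + \left(2 - 0\right) \left(4 - 3\right) \left(-159\right) = 437 + \left(2 + \left(-4 + 4\right)\right) \left(4 - 3\right) \left(-159\right) = 437 + \left(2 + 0\right) 1 \left(-159\right) = 437 + 2 \cdot 1 \left(-159\right) = 437 + 2 \left(-159\right) = 437 - 318 = 119$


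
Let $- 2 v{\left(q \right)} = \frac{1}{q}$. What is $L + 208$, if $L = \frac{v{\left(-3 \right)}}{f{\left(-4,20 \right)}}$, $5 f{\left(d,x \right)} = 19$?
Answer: $\frac{23717}{114} \approx 208.04$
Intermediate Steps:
$f{\left(d,x \right)} = \frac{19}{5}$ ($f{\left(d,x \right)} = \frac{1}{5} \cdot 19 = \frac{19}{5}$)
$v{\left(q \right)} = - \frac{1}{2 q}$
$L = \frac{5}{114}$ ($L = \frac{\left(- \frac{1}{2}\right) \frac{1}{-3}}{\frac{19}{5}} = \left(- \frac{1}{2}\right) \left(- \frac{1}{3}\right) \frac{5}{19} = \frac{1}{6} \cdot \frac{5}{19} = \frac{5}{114} \approx 0.04386$)
$L + 208 = \frac{5}{114} + 208 = \frac{23717}{114}$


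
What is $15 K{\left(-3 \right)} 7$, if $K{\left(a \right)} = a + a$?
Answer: $-630$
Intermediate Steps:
$K{\left(a \right)} = 2 a$
$15 K{\left(-3 \right)} 7 = 15 \cdot 2 \left(-3\right) 7 = 15 \left(-6\right) 7 = \left(-90\right) 7 = -630$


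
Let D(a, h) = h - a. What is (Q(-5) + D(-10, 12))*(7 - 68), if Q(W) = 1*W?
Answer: -1037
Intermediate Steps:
Q(W) = W
(Q(-5) + D(-10, 12))*(7 - 68) = (-5 + (12 - 1*(-10)))*(7 - 68) = (-5 + (12 + 10))*(-61) = (-5 + 22)*(-61) = 17*(-61) = -1037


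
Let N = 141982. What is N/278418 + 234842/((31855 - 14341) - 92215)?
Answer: -27389021287/10399051509 ≈ -2.6338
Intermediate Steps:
N/278418 + 234842/((31855 - 14341) - 92215) = 141982/278418 + 234842/((31855 - 14341) - 92215) = 141982*(1/278418) + 234842/(17514 - 92215) = 70991/139209 + 234842/(-74701) = 70991/139209 + 234842*(-1/74701) = 70991/139209 - 234842/74701 = -27389021287/10399051509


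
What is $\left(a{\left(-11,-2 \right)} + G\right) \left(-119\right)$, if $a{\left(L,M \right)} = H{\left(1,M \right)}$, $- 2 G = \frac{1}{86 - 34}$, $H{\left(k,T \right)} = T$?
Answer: $\frac{24871}{104} \approx 239.14$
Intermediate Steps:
$G = - \frac{1}{104}$ ($G = - \frac{1}{2 \left(86 - 34\right)} = - \frac{1}{2 \cdot 52} = \left(- \frac{1}{2}\right) \frac{1}{52} = - \frac{1}{104} \approx -0.0096154$)
$a{\left(L,M \right)} = M$
$\left(a{\left(-11,-2 \right)} + G\right) \left(-119\right) = \left(-2 - \frac{1}{104}\right) \left(-119\right) = \left(- \frac{209}{104}\right) \left(-119\right) = \frac{24871}{104}$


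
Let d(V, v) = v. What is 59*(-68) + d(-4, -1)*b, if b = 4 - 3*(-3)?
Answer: -4025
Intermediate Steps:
b = 13 (b = 4 - 1*(-9) = 4 + 9 = 13)
59*(-68) + d(-4, -1)*b = 59*(-68) - 1*13 = -4012 - 13 = -4025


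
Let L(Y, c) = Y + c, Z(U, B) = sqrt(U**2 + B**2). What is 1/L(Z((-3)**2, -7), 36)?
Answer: 18/583 - sqrt(130)/1166 ≈ 0.021096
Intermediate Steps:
Z(U, B) = sqrt(B**2 + U**2)
1/L(Z((-3)**2, -7), 36) = 1/(sqrt((-7)**2 + ((-3)**2)**2) + 36) = 1/(sqrt(49 + 9**2) + 36) = 1/(sqrt(49 + 81) + 36) = 1/(sqrt(130) + 36) = 1/(36 + sqrt(130))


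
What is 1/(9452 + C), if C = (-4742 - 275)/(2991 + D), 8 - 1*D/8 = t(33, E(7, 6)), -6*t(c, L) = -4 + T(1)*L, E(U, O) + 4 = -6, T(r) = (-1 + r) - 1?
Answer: 3063/28946459 ≈ 0.00010582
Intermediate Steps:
T(r) = -2 + r
E(U, O) = -10 (E(U, O) = -4 - 6 = -10)
t(c, L) = ⅔ + L/6 (t(c, L) = -(-4 + (-2 + 1)*L)/6 = -(-4 - L)/6 = ⅔ + L/6)
D = 72 (D = 64 - 8*(⅔ + (⅙)*(-10)) = 64 - 8*(⅔ - 5/3) = 64 - 8*(-1) = 64 + 8 = 72)
C = -5017/3063 (C = (-4742 - 275)/(2991 + 72) = -5017/3063 ≈ -1.6379)
1/(9452 + C) = 1/(9452 - 5017/3063) = 1/(28946459/3063) = 3063/28946459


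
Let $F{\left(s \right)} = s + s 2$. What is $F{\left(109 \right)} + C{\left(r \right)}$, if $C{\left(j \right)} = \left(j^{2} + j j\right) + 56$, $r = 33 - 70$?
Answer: $3121$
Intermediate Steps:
$F{\left(s \right)} = 3 s$ ($F{\left(s \right)} = s + 2 s = 3 s$)
$r = -37$ ($r = 33 - 70 = -37$)
$C{\left(j \right)} = 56 + 2 j^{2}$ ($C{\left(j \right)} = \left(j^{2} + j^{2}\right) + 56 = 2 j^{2} + 56 = 56 + 2 j^{2}$)
$F{\left(109 \right)} + C{\left(r \right)} = 3 \cdot 109 + \left(56 + 2 \left(-37\right)^{2}\right) = 327 + \left(56 + 2 \cdot 1369\right) = 327 + \left(56 + 2738\right) = 327 + 2794 = 3121$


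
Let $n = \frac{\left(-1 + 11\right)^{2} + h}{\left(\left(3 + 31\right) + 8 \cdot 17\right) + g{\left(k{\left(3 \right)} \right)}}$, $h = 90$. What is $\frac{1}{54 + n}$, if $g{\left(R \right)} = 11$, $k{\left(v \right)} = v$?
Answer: $\frac{181}{9964} \approx 0.018165$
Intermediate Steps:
$n = \frac{190}{181}$ ($n = \frac{\left(-1 + 11\right)^{2} + 90}{\left(\left(3 + 31\right) + 8 \cdot 17\right) + 11} = \frac{10^{2} + 90}{\left(34 + 136\right) + 11} = \frac{100 + 90}{170 + 11} = \frac{190}{181} \approx 1.0497$)
$\frac{1}{54 + n} = \frac{1}{54 + \frac{190}{181}} = \frac{1}{\frac{9964}{181}} = \frac{181}{9964}$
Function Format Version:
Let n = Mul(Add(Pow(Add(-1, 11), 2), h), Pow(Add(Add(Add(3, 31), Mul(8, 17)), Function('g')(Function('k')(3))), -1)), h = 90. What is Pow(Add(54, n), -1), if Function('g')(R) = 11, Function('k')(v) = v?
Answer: Rational(181, 9964) ≈ 0.018165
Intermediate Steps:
n = Rational(190, 181) (n = Mul(Add(Pow(Add(-1, 11), 2), 90), Pow(Add(Add(Add(3, 31), Mul(8, 17)), 11), -1)) = Mul(Add(Pow(10, 2), 90), Pow(Add(Add(34, 136), 11), -1)) = Mul(Add(100, 90), Pow(Add(170, 11), -1)) = Mul(190, Pow(181, -1)) = Mul(190, Rational(1, 181)) = Rational(190, 181) ≈ 1.0497)
Pow(Add(54, n), -1) = Pow(Add(54, Rational(190, 181)), -1) = Pow(Rational(9964, 181), -1) = Rational(181, 9964)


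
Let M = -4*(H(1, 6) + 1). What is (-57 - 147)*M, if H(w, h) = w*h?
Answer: 5712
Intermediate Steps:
H(w, h) = h*w
M = -28 (M = -4*(6*1 + 1) = -4*(6 + 1) = -4*7 = -28)
(-57 - 147)*M = (-57 - 147)*(-28) = -204*(-28) = 5712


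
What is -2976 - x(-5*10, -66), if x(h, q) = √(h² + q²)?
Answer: -2976 - 2*√1714 ≈ -3058.8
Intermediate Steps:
-2976 - x(-5*10, -66) = -2976 - √((-5*10)² + (-66)²) = -2976 - √((-50)² + 4356) = -2976 - √(2500 + 4356) = -2976 - √6856 = -2976 - 2*√1714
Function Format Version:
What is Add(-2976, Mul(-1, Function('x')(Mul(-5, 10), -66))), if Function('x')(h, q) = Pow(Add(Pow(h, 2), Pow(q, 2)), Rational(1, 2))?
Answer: Add(-2976, Mul(-2, Pow(1714, Rational(1, 2)))) ≈ -3058.8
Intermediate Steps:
Add(-2976, Mul(-1, Function('x')(Mul(-5, 10), -66))) = Add(-2976, Mul(-1, Pow(Add(Pow(Mul(-5, 10), 2), Pow(-66, 2)), Rational(1, 2)))) = Add(-2976, Mul(-1, Pow(Add(Pow(-50, 2), 4356), Rational(1, 2)))) = Add(-2976, Mul(-1, Pow(Add(2500, 4356), Rational(1, 2)))) = Add(-2976, Mul(-1, Pow(6856, Rational(1, 2)))) = Add(-2976, Mul(-1, Mul(2, Pow(1714, Rational(1, 2))))) = Add(-2976, Mul(-2, Pow(1714, Rational(1, 2))))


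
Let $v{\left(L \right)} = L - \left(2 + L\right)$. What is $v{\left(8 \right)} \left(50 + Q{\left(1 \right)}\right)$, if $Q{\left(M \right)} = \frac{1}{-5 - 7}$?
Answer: $- \frac{599}{6} \approx -99.833$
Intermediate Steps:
$v{\left(L \right)} = -2$
$Q{\left(M \right)} = - \frac{1}{12}$ ($Q{\left(M \right)} = \frac{1}{-12} = - \frac{1}{12}$)
$v{\left(8 \right)} \left(50 + Q{\left(1 \right)}\right) = - 2 \left(50 - \frac{1}{12}\right) = \left(-2\right) \frac{599}{12} = - \frac{599}{6}$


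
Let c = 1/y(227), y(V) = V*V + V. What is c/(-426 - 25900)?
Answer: -1/1362528456 ≈ -7.3393e-10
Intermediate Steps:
y(V) = V + V² (y(V) = V² + V = V + V²)
c = 1/51756 (c = 1/(227*(1 + 227)) = 1/(227*228) = 1/51756 ≈ 1.9321e-5)
c/(-426 - 25900) = 1/(51756*(-426 - 25900)) = (1/51756)/(-26326) = (1/51756)*(-1/26326) = -1/1362528456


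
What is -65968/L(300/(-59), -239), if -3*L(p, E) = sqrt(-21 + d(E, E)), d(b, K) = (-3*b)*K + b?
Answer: -197904*I*sqrt(171623)/171623 ≈ -477.71*I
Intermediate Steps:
d(b, K) = b - 3*K*b (d(b, K) = -3*K*b + b = b - 3*K*b)
L(p, E) = -sqrt(-21 + E*(1 - 3*E))/3
-65968/L(300/(-59), -239) = -65968*(-3/sqrt(-21 - 239 - 3*(-239)**2)) = -65968*(-3/sqrt(-21 - 239 - 3*57121)) = -65968*(-3/sqrt(-21 - 239 - 171363)) = -65968*3*I*sqrt(171623)/171623 = -197904*I*sqrt(171623)/171623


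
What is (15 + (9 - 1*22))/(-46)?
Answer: -1/23 ≈ -0.043478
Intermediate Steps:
(15 + (9 - 1*22))/(-46) = (15 + (9 - 22))*(-1/46) = (15 - 13)*(-1/46) = 2*(-1/46) = -1/23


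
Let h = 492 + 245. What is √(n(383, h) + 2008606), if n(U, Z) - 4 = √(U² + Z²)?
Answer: √(2008610 + 13*√4082) ≈ 1417.5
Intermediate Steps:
h = 737
n(U, Z) = 4 + √(U² + Z²)
√(n(383, h) + 2008606) = √((4 + √(383² + 737²)) + 2008606) = √((4 + √(146689 + 543169)) + 2008606) = √((4 + √689858) + 2008606) = √((4 + 13*√4082) + 2008606) = √(2008610 + 13*√4082)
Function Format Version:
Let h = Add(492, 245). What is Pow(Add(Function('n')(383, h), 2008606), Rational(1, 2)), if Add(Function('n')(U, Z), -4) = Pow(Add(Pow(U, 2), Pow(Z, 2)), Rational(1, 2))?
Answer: Pow(Add(2008610, Mul(13, Pow(4082, Rational(1, 2)))), Rational(1, 2)) ≈ 1417.5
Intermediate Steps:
h = 737
Function('n')(U, Z) = Add(4, Pow(Add(Pow(U, 2), Pow(Z, 2)), Rational(1, 2)))
Pow(Add(Function('n')(383, h), 2008606), Rational(1, 2)) = Pow(Add(Add(4, Pow(Add(Pow(383, 2), Pow(737, 2)), Rational(1, 2))), 2008606), Rational(1, 2)) = Pow(Add(Add(4, Pow(Add(146689, 543169), Rational(1, 2))), 2008606), Rational(1, 2)) = Pow(Add(Add(4, Pow(689858, Rational(1, 2))), 2008606), Rational(1, 2)) = Pow(Add(Add(4, Mul(13, Pow(4082, Rational(1, 2)))), 2008606), Rational(1, 2)) = Pow(Add(2008610, Mul(13, Pow(4082, Rational(1, 2)))), Rational(1, 2))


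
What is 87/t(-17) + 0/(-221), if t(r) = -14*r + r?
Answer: 87/221 ≈ 0.39367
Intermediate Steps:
t(r) = -13*r
87/t(-17) + 0/(-221) = 87/((-13*(-17))) + 0/(-221) = 87/221 + 0*(-1/221) = 87*(1/221) + 0 = 87/221 + 0 = 87/221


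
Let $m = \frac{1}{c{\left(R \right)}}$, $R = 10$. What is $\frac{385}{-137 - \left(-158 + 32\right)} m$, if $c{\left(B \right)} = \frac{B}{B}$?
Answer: $-35$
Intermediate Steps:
$c{\left(B \right)} = 1$
$m = 1$ ($m = 1^{-1} = 1$)
$\frac{385}{-137 - \left(-158 + 32\right)} m = \frac{385}{-137 - \left(-158 + 32\right)} 1 = \frac{385}{-137 - -126} \cdot 1 = \frac{385}{-137 + 126} \cdot 1 = \frac{385}{-11} \cdot 1 = 385 \left(- \frac{1}{11}\right) 1 = \left(-35\right) 1 = -35$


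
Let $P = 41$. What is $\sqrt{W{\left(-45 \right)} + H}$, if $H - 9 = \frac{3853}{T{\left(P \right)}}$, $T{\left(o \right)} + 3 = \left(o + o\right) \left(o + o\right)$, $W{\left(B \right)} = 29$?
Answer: $\frac{\sqrt{1742425971}}{6721} \approx 6.2107$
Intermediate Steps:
$T{\left(o \right)} = -3 + 4 o^{2}$ ($T{\left(o \right)} = -3 + \left(o + o\right) \left(o + o\right) = -3 + 2 o 2 o = -3 + 4 o^{2}$)
$H = \frac{64342}{6721}$ ($H = 9 + \frac{3853}{-3 + 4 \cdot 41^{2}} = 9 + \frac{3853}{-3 + 4 \cdot 1681} = 9 + \frac{3853}{-3 + 6724} = 9 + \frac{3853}{6721} = \frac{64342}{6721} \approx 9.5733$)
$\sqrt{W{\left(-45 \right)} + H} = \sqrt{29 + \frac{64342}{6721}} = \sqrt{\frac{259251}{6721}} = \frac{\sqrt{1742425971}}{6721}$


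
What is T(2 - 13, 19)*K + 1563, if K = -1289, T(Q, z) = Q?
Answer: 15742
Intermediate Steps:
T(2 - 13, 19)*K + 1563 = (2 - 13)*(-1289) + 1563 = -11*(-1289) + 1563 = 14179 + 1563 = 15742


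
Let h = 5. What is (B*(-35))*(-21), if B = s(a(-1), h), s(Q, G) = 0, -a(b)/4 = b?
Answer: 0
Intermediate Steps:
a(b) = -4*b
B = 0
(B*(-35))*(-21) = (0*(-35))*(-21) = 0*(-21) = 0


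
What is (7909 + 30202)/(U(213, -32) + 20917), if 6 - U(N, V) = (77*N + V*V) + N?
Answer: 38111/3285 ≈ 11.602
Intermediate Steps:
U(N, V) = 6 - V² - 78*N (U(N, V) = 6 - ((77*N + V*V) + N) = 6 - ((77*N + V²) + N) = 6 - ((V² + 77*N) + N) = 6 - (V² + 78*N) = 6 + (-V² - 78*N) = 6 - V² - 78*N)
(7909 + 30202)/(U(213, -32) + 20917) = (7909 + 30202)/((6 - 1*(-32)² - 78*213) + 20917) = 38111/((6 - 1*1024 - 16614) + 20917) = 38111/((6 - 1024 - 16614) + 20917) = 38111/(-17632 + 20917) = 38111/3285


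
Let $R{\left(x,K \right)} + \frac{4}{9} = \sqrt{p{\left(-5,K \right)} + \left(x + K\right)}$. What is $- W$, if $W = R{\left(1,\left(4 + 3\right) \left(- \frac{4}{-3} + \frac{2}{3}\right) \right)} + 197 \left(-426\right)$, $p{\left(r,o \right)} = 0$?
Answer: $\frac{755302}{9} - \sqrt{15} \approx 83919.0$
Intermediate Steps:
$R{\left(x,K \right)} = - \frac{4}{9} + \sqrt{K + x}$ ($R{\left(x,K \right)} = - \frac{4}{9} + \sqrt{0 + \left(x + K\right)} = - \frac{4}{9} + \sqrt{0 + \left(K + x\right)} = - \frac{4}{9} + \sqrt{K + x}$)
$W = - \frac{755302}{9} + \sqrt{15}$ ($W = \left(- \frac{4}{9} + \sqrt{\left(4 + 3\right) \left(- \frac{4}{-3} + \frac{2}{3}\right) + 1}\right) + 197 \left(-426\right) = \left(- \frac{4}{9} + \sqrt{7 \left(\left(-4\right) \left(- \frac{1}{3}\right) + 2 \cdot \frac{1}{3}\right) + 1}\right) - 83922 = \left(- \frac{4}{9} + \sqrt{7 \left(\frac{4}{3} + \frac{2}{3}\right) + 1}\right) - 83922 = \left(- \frac{4}{9} + \sqrt{7 \cdot 2 + 1}\right) - 83922 = \left(- \frac{4}{9} + \sqrt{14 + 1}\right) - 83922 = \left(- \frac{4}{9} + \sqrt{15}\right) - 83922 = - \frac{755302}{9} + \sqrt{15} \approx -83919.0$)
$- W = - (- \frac{755302}{9} + \sqrt{15}) = \frac{755302}{9} - \sqrt{15}$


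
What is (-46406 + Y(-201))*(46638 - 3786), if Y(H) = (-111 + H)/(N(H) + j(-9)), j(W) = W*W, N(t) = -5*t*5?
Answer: -1692292243416/851 ≈ -1.9886e+9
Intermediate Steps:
N(t) = -25*t
j(W) = W**2
Y(H) = (-111 + H)/(81 - 25*H) (Y(H) = (-111 + H)/(-25*H + (-9)**2) = (-111 + H)/(-25*H + 81) = (-111 + H)/(81 - 25*H))
(-46406 + Y(-201))*(46638 - 3786) = (-46406 + (111 - 1*(-201))/(-81 + 25*(-201)))*(46638 - 3786) = (-46406 + (111 + 201)/(-81 - 5025))*42852 = (-46406 + 312/(-5106))*42852 = (-46406 - 1/5106*312)*42852 = (-46406 - 52/851)*42852 = -39491558/851*42852 = -1692292243416/851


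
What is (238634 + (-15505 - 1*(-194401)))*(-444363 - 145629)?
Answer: -246339359760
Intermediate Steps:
(238634 + (-15505 - 1*(-194401)))*(-444363 - 145629) = (238634 + (-15505 + 194401))*(-589992) = (238634 + 178896)*(-589992) = 417530*(-589992) = -246339359760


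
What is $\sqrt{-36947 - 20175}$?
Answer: $169 i \sqrt{2} \approx 239.0 i$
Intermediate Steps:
$\sqrt{-36947 - 20175} = \sqrt{-57122} = 169 i \sqrt{2}$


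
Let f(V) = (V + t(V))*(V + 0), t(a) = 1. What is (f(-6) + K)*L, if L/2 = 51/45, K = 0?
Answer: 68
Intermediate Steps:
L = 34/15 (L = 2*(51/45) = 2*(51*(1/45)) = 2*(17/15) = 34/15 ≈ 2.2667)
f(V) = V*(1 + V) (f(V) = (V + 1)*(V + 0) = (1 + V)*V = V*(1 + V))
(f(-6) + K)*L = (-6*(1 - 6) + 0)*(34/15) = (-6*(-5) + 0)*(34/15) = (30 + 0)*(34/15) = 30*(34/15) = 68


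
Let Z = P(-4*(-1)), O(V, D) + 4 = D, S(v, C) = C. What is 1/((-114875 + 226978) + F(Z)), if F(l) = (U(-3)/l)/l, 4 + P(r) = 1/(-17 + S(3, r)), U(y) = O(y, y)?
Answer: 2809/314896144 ≈ 8.9204e-6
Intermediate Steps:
O(V, D) = -4 + D
U(y) = -4 + y
P(r) = -4 + 1/(-17 + r)
Z = -53/13 (Z = (69 - (-16)*(-1))/(-17 - 4*(-1)) = (69 - 4*4)/(-17 + 4) = (69 - 16)/(-13) = -1/13*53 = -53/13 ≈ -4.0769)
F(l) = -7/l² (F(l) = ((-4 - 3)/l)/l = (-7/l)/l = -7/l²)
1/((-114875 + 226978) + F(Z)) = 1/((-114875 + 226978) - 7/(-53/13)²) = 1/(112103 - 7*169/2809) = 1/(112103 - 1183/2809) = 1/(314896144/2809) = 2809/314896144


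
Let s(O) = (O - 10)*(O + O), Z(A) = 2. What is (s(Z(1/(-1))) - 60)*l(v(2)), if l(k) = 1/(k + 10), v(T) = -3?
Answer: -92/7 ≈ -13.143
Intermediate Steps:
s(O) = 2*O*(-10 + O) (s(O) = (-10 + O)*(2*O) = 2*O*(-10 + O))
l(k) = 1/(10 + k)
(s(Z(1/(-1))) - 60)*l(v(2)) = (2*2*(-10 + 2) - 60)/(10 - 3) = (2*2*(-8) - 60)/7 = (-32 - 60)*(⅐) = -92*⅐ = -92/7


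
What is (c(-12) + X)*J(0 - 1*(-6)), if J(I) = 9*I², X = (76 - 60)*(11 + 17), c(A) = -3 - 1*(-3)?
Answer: 145152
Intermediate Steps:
c(A) = 0 (c(A) = -3 + 3 = 0)
X = 448 (X = 16*28 = 448)
(c(-12) + X)*J(0 - 1*(-6)) = (0 + 448)*(9*(0 - 1*(-6))²) = 448*(9*(0 + 6)²) = 448*(9*6²) = 448*(9*36) = 448*324 = 145152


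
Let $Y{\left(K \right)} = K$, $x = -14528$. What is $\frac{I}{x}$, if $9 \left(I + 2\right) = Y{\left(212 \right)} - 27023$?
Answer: $\frac{2981}{14528} \approx 0.20519$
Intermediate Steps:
$I = -2981$ ($I = -2 + \frac{212 - 27023}{9} = -2 + \frac{1}{9} \left(-26811\right) = -2 - 2979 = -2981$)
$\frac{I}{x} = - \frac{2981}{-14528} = \left(-2981\right) \left(- \frac{1}{14528}\right) = \frac{2981}{14528}$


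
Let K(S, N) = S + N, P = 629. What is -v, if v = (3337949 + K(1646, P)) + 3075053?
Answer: -6415277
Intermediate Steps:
K(S, N) = N + S
v = 6415277 (v = (3337949 + (629 + 1646)) + 3075053 = (3337949 + 2275) + 3075053 = 3340224 + 3075053 = 6415277)
-v = -1*6415277 = -6415277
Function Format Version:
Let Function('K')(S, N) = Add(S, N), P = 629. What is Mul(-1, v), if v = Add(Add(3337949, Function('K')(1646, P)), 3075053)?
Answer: -6415277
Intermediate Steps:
Function('K')(S, N) = Add(N, S)
v = 6415277 (v = Add(Add(3337949, Add(629, 1646)), 3075053) = Add(Add(3337949, 2275), 3075053) = Add(3340224, 3075053) = 6415277)
Mul(-1, v) = Mul(-1, 6415277) = -6415277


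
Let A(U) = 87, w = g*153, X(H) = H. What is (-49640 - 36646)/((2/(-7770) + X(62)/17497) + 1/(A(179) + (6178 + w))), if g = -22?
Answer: -8501844772540665/357767086 ≈ -2.3764e+7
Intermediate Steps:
w = -3366 (w = -22*153 = -3366)
(-49640 - 36646)/((2/(-7770) + X(62)/17497) + 1/(A(179) + (6178 + w))) = (-49640 - 36646)/((2/(-7770) + 62/17497) + 1/(87 + (6178 - 3366))) = -86286/((2*(-1/7770) + 62*(1/17497)) + 1/(87 + 2812)) = -86286/((-1/3885 + 62/17497) + 1/2899) = -86286/(223373/67975845 + 1/2899) = -86286/715534172/197061974655 = -86286*197061974655/715534172 = -8501844772540665/357767086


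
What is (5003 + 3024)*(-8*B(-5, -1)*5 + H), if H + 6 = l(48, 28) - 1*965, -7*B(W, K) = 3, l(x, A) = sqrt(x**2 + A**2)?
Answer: -53596279/7 + 32108*sqrt(193) ≈ -7.2106e+6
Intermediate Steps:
l(x, A) = sqrt(A**2 + x**2)
B(W, K) = -3/7 (B(W, K) = -1/7*3 = -3/7)
H = -971 + 4*sqrt(193) (H = -6 + (sqrt(28**2 + 48**2) - 1*965) = -6 + (sqrt(784 + 2304) - 965) = -6 + (sqrt(3088) - 965) = -6 + (4*sqrt(193) - 965) = -6 + (-965 + 4*sqrt(193)) = -971 + 4*sqrt(193) ≈ -915.43)
(5003 + 3024)*(-8*B(-5, -1)*5 + H) = (5003 + 3024)*(-8*(-3/7)*5 + (-971 + 4*sqrt(193))) = 8027*((24/7)*5 + (-971 + 4*sqrt(193))) = 8027*(120/7 + (-971 + 4*sqrt(193))) = 8027*(-6677/7 + 4*sqrt(193)) = -53596279/7 + 32108*sqrt(193)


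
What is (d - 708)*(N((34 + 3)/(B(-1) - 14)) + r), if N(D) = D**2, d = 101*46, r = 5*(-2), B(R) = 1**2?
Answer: -1264098/169 ≈ -7479.9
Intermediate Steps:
B(R) = 1
r = -10
d = 4646
(d - 708)*(N((34 + 3)/(B(-1) - 14)) + r) = (4646 - 708)*(((34 + 3)/(1 - 14))**2 - 10) = 3938*((37/(-13))**2 - 10) = 3938*((37*(-1/13))**2 - 10) = 3938*((-37/13)**2 - 10) = 3938*(1369/169 - 10) = 3938*(-321/169) = -1264098/169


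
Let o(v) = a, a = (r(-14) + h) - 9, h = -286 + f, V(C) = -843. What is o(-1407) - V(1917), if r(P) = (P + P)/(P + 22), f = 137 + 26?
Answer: 1415/2 ≈ 707.50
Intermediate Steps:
f = 163
r(P) = 2*P/(22 + P) (r(P) = (2*P)/(22 + P) = 2*P/(22 + P))
h = -123 (h = -286 + 163 = -123)
a = -271/2 (a = (2*(-14)/(22 - 14) - 123) - 9 = (2*(-14)/8 - 123) - 9 = (2*(-14)*(⅛) - 123) - 9 = (-7/2 - 123) - 9 = -253/2 - 9 = -271/2 ≈ -135.50)
o(v) = -271/2
o(-1407) - V(1917) = -271/2 - 1*(-843) = -271/2 + 843 = 1415/2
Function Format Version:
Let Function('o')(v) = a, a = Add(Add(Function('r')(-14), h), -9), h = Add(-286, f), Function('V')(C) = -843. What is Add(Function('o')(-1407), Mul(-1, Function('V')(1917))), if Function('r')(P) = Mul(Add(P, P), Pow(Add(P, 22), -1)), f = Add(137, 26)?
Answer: Rational(1415, 2) ≈ 707.50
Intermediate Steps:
f = 163
Function('r')(P) = Mul(2, P, Pow(Add(22, P), -1)) (Function('r')(P) = Mul(Mul(2, P), Pow(Add(22, P), -1)) = Mul(2, P, Pow(Add(22, P), -1)))
h = -123 (h = Add(-286, 163) = -123)
a = Rational(-271, 2) (a = Add(Add(Mul(2, -14, Pow(Add(22, -14), -1)), -123), -9) = Add(Add(Mul(2, -14, Pow(8, -1)), -123), -9) = Add(Add(Mul(2, -14, Rational(1, 8)), -123), -9) = Add(Add(Rational(-7, 2), -123), -9) = Add(Rational(-253, 2), -9) = Rational(-271, 2) ≈ -135.50)
Function('o')(v) = Rational(-271, 2)
Add(Function('o')(-1407), Mul(-1, Function('V')(1917))) = Add(Rational(-271, 2), Mul(-1, -843)) = Add(Rational(-271, 2), 843) = Rational(1415, 2)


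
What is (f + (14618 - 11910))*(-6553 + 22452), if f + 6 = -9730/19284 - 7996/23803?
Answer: 758185566049175/17654502 ≈ 4.2946e+7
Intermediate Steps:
f = -1569950183/229508526 (f = -6 + (-9730/19284 - 7996/23803) = -6 + (-9730*1/19284 - 7996*1/23803) = -6 + (-4865/9642 - 7996/23803) = -6 - 192899027/229508526 = -1569950183/229508526 ≈ -6.8405)
(f + (14618 - 11910))*(-6553 + 22452) = (-1569950183/229508526 + (14618 - 11910))*(-6553 + 22452) = (-1569950183/229508526 + 2708)*15899 = (619939138225/229508526)*15899 = 758185566049175/17654502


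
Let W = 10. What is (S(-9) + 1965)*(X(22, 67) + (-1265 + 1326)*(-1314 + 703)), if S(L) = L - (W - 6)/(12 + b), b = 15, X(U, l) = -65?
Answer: -1971639488/27 ≈ -7.3024e+7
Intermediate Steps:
S(L) = -4/27 + L (S(L) = L - (10 - 6)/(12 + 15) = L - 4/27 = -4/27 + L)
(S(-9) + 1965)*(X(22, 67) + (-1265 + 1326)*(-1314 + 703)) = ((-4/27 - 9) + 1965)*(-65 + (-1265 + 1326)*(-1314 + 703)) = (-247/27 + 1965)*(-65 + 61*(-611)) = 52808*(-65 - 37271)/27 = (52808/27)*(-37336) = -1971639488/27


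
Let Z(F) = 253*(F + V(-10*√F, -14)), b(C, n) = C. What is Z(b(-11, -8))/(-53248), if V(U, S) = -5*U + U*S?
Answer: 2783/53248 - 24035*I*√11/26624 ≈ 0.052265 - 2.9941*I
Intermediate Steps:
V(U, S) = -5*U + S*U
Z(F) = 253*F + 48070*√F (Z(F) = 253*(F + (-10*√F)*(-5 - 14)) = 253*(F - 10*√F*(-19)) = 253*(F + 190*√F) = 253*F + 48070*√F)
Z(b(-11, -8))/(-53248) = (253*(-11) + 48070*√(-11))/(-53248) = (-2783 + 48070*(I*√11))*(-1/53248) = (-2783 + 48070*I*√11)*(-1/53248) = 2783/53248 - 24035*I*√11/26624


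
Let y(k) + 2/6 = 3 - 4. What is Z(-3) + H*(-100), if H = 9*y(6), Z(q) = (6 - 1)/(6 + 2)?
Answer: 9605/8 ≈ 1200.6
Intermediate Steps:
Z(q) = 5/8
y(k) = -4/3 (y(k) = -1/3 + (3 - 4) = -1/3 - 1 = -4/3)
H = -12 (H = 9*(-4/3) = -12)
Z(-3) + H*(-100) = 5/8 - 12*(-100) = 5/8 + 1200 = 9605/8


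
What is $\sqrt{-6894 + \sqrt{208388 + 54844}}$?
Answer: $\sqrt{-6894 + 24 \sqrt{457}} \approx 79.881 i$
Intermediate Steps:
$\sqrt{-6894 + \sqrt{208388 + 54844}} = \sqrt{-6894 + \sqrt{263232}} = \sqrt{-6894 + 24 \sqrt{457}}$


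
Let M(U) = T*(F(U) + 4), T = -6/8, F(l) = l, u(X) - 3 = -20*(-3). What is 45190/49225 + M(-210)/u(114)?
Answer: 1393631/413490 ≈ 3.3704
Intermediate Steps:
u(X) = 63 (u(X) = 3 - 20*(-3) = 3 + 60 = 63)
T = -3/4 (T = -6*1/8 = -3/4 ≈ -0.75000)
M(U) = -3 - 3*U/4 (M(U) = -3*(U + 4)/4 = -3*(4 + U)/4 = -3 - 3*U/4)
45190/49225 + M(-210)/u(114) = 45190/49225 + (-3 - 3/4*(-210))/63 = 45190*(1/49225) + (-3 + 315/2)*(1/63) = 9038/9845 + (309/2)*(1/63) = 9038/9845 + 103/42 = 1393631/413490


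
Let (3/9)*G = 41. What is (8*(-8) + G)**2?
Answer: 3481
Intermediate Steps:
G = 123 (G = 3*41 = 123)
(8*(-8) + G)**2 = (8*(-8) + 123)**2 = (-64 + 123)**2 = 59**2 = 3481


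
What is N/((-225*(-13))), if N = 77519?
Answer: 5963/225 ≈ 26.502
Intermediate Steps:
N/((-225*(-13))) = 77519/((-225*(-13))) = 77519/2925 = 77519*(1/2925) = 5963/225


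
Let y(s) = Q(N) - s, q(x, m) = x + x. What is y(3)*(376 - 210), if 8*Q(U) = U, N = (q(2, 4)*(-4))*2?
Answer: -1162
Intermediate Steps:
q(x, m) = 2*x
N = -32 (N = ((2*2)*(-4))*2 = (4*(-4))*2 = -16*2 = -32)
Q(U) = U/8
y(s) = -4 - s (y(s) = (1/8)*(-32) - s = -4 - s)
y(3)*(376 - 210) = (-4 - 1*3)*(376 - 210) = (-4 - 3)*166 = -7*166 = -1162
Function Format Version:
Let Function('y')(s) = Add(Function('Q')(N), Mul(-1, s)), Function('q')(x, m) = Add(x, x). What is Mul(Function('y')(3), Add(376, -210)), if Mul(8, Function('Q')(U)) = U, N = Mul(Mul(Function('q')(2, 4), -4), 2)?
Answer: -1162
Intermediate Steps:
Function('q')(x, m) = Mul(2, x)
N = -32 (N = Mul(Mul(Mul(2, 2), -4), 2) = Mul(Mul(4, -4), 2) = Mul(-16, 2) = -32)
Function('Q')(U) = Mul(Rational(1, 8), U)
Function('y')(s) = Add(-4, Mul(-1, s)) (Function('y')(s) = Add(Mul(Rational(1, 8), -32), Mul(-1, s)) = Add(-4, Mul(-1, s)))
Mul(Function('y')(3), Add(376, -210)) = Mul(Add(-4, Mul(-1, 3)), Add(376, -210)) = Mul(Add(-4, -3), 166) = Mul(-7, 166) = -1162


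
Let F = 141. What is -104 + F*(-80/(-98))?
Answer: 544/49 ≈ 11.102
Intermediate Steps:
-104 + F*(-80/(-98)) = -104 + 141*(-80/(-98)) = -104 + 141*(-80*(-1/98)) = -104 + 141*(40/49) = -104 + 5640/49 = 544/49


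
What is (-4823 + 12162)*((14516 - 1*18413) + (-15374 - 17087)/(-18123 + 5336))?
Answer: -365471030042/12787 ≈ -2.8581e+7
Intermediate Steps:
(-4823 + 12162)*((14516 - 1*18413) + (-15374 - 17087)/(-18123 + 5336)) = 7339*((14516 - 18413) - 32461/(-12787)) = 7339*(-3897 - 32461*(-1/12787)) = 7339*(-3897 + 32461/12787) = 7339*(-49798478/12787) = -365471030042/12787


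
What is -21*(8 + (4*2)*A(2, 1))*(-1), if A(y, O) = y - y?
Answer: 168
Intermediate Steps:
A(y, O) = 0
-21*(8 + (4*2)*A(2, 1))*(-1) = -21*(8 + (4*2)*0)*(-1) = -21*(8 + 8*0)*(-1) = -21*(8 + 0)*(-1) = -168*(-1) = -21*(-8) = 168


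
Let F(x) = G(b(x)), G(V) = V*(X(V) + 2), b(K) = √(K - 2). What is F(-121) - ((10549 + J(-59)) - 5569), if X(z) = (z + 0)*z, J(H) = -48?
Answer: -4932 - 121*I*√123 ≈ -4932.0 - 1342.0*I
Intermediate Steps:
b(K) = √(-2 + K)
X(z) = z² (X(z) = z*z = z²)
G(V) = V*(2 + V²) (G(V) = V*(V² + 2) = V*(2 + V²))
F(x) = x*√(-2 + x) (F(x) = √(-2 + x)*(2 + (√(-2 + x))²) = √(-2 + x)*(2 + (-2 + x)) = √(-2 + x)*x = x*√(-2 + x))
F(-121) - ((10549 + J(-59)) - 5569) = -121*√(-2 - 121) - ((10549 - 48) - 5569) = -121*I*√123 - (10501 - 5569) = -121*I*√123 - 1*4932 = -121*I*√123 - 4932 = -4932 - 121*I*√123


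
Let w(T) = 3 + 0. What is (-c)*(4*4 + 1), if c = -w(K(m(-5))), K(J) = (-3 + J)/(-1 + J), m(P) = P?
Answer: 51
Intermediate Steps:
K(J) = (-3 + J)/(-1 + J)
w(T) = 3
c = -3 (c = -1*3 = -3)
(-c)*(4*4 + 1) = (-1*(-3))*(4*4 + 1) = 3*(16 + 1) = 3*17 = 51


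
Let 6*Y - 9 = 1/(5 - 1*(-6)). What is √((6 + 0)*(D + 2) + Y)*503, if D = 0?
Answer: 503*√14718/33 ≈ 1849.2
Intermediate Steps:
Y = 50/33 (Y = 3/2 + 1/(6*(5 - 1*(-6))) = 3/2 + 1/(6*(5 + 6)) = 3/2 + (⅙)/11 = 3/2 + (⅙)*(1/11) = 3/2 + 1/66 = 50/33 ≈ 1.5152)
√((6 + 0)*(D + 2) + Y)*503 = √((6 + 0)*(0 + 2) + 50/33)*503 = √(6*2 + 50/33)*503 = √(12 + 50/33)*503 = √(446/33)*503 = (√14718/33)*503 = 503*√14718/33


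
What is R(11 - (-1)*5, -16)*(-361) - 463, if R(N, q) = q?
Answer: 5313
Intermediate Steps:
R(11 - (-1)*5, -16)*(-361) - 463 = -16*(-361) - 463 = 5776 - 463 = 5313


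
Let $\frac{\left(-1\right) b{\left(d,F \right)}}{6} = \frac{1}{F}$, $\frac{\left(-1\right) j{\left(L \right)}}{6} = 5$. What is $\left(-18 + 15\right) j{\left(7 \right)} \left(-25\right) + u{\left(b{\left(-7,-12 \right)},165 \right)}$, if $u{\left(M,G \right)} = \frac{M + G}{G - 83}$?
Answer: $- \frac{368669}{164} \approx -2248.0$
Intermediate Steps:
$j{\left(L \right)} = -30$ ($j{\left(L \right)} = \left(-6\right) 5 = -30$)
$b{\left(d,F \right)} = - \frac{6}{F}$
$u{\left(M,G \right)} = \frac{G + M}{-83 + G}$
$\left(-18 + 15\right) j{\left(7 \right)} \left(-25\right) + u{\left(b{\left(-7,-12 \right)},165 \right)} = \left(-18 + 15\right) \left(-30\right) \left(-25\right) + \frac{165 - \frac{6}{-12}}{-83 + 165} = \left(-3\right) \left(-30\right) \left(-25\right) + \frac{165 - - \frac{1}{2}}{82} = 90 \left(-25\right) + \frac{165 + \frac{1}{2}}{82} = -2250 + \frac{1}{82} \cdot \frac{331}{2} = -2250 + \frac{331}{164} = - \frac{368669}{164}$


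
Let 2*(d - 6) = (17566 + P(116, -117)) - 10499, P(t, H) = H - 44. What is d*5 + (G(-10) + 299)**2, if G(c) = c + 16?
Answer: 110320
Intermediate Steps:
P(t, H) = -44 + H
G(c) = 16 + c
d = 3459 (d = 6 + ((17566 + (-44 - 117)) - 10499)/2 = 6 + ((17566 - 161) - 10499)/2 = 6 + (17405 - 10499)/2 = 6 + (1/2)*6906 = 6 + 3453 = 3459)
d*5 + (G(-10) + 299)**2 = 3459*5 + ((16 - 10) + 299)**2 = 17295 + (6 + 299)**2 = 17295 + 305**2 = 17295 + 93025 = 110320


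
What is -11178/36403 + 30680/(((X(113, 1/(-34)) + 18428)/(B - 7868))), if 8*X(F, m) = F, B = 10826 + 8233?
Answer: 7691320311118/413137647 ≈ 18617.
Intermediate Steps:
B = 19059
X(F, m) = F/8
-11178/36403 + 30680/(((X(113, 1/(-34)) + 18428)/(B - 7868))) = -11178/36403 + 30680/((((1/8)*113 + 18428)/(19059 - 7868))) = -11178*1/36403 + 30680/(((113/8 + 18428)/11191)) = -11178/36403 + 30680/(((147537/8)*(1/11191))) = -11178/36403 + 30680/(147537/89528) = -11178/36403 + 30680*(89528/147537) = -11178/36403 + 211286080/11349 = 7691320311118/413137647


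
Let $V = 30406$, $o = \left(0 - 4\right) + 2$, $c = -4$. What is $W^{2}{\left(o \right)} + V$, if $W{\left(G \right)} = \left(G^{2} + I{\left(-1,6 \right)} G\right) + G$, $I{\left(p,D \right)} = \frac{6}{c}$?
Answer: $30431$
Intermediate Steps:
$I{\left(p,D \right)} = - \frac{3}{2}$ ($I{\left(p,D \right)} = \frac{6}{-4} = 6 \left(- \frac{1}{4}\right) = - \frac{3}{2}$)
$o = -2$ ($o = -4 + 2 = -2$)
$W{\left(G \right)} = G^{2} - \frac{G}{2}$ ($W{\left(G \right)} = \left(G^{2} - \frac{3 G}{2}\right) + G = G^{2} - \frac{G}{2}$)
$W^{2}{\left(o \right)} + V = \left(- 2 \left(- \frac{1}{2} - 2\right)\right)^{2} + 30406 = \left(\left(-2\right) \left(- \frac{5}{2}\right)\right)^{2} + 30406 = 5^{2} + 30406 = 25 + 30406 = 30431$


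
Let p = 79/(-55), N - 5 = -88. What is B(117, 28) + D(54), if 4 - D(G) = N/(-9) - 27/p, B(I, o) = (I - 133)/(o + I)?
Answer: -2487686/103095 ≈ -24.130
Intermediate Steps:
N = -83 (N = 5 - 88 = -83)
p = -79/55 (p = 79*(-1/55) = -79/55 ≈ -1.4364)
B(I, o) = (-133 + I)/(I + o)
D(G) = -17078/711 (D(G) = 4 - (-83/(-9) - 27/(-79/55)) = 4 - (-83*(-⅑) - 27*(-55/79)) = 4 - (83/9 + 1485/79) = 4 - 1*19922/711 = 4 - 19922/711 = -17078/711)
B(117, 28) + D(54) = (-133 + 117)/(117 + 28) - 17078/711 = -16/145 - 17078/711 = -2487686/103095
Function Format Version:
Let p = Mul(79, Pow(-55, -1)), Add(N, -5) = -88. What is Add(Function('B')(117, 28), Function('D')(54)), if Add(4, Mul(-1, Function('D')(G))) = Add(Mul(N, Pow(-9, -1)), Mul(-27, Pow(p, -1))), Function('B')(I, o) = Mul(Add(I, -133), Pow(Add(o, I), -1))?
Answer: Rational(-2487686, 103095) ≈ -24.130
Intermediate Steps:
N = -83 (N = Add(5, -88) = -83)
p = Rational(-79, 55) (p = Mul(79, Rational(-1, 55)) = Rational(-79, 55) ≈ -1.4364)
Function('B')(I, o) = Mul(Pow(Add(I, o), -1), Add(-133, I)) (Function('B')(I, o) = Mul(Add(-133, I), Pow(Add(I, o), -1)) = Mul(Pow(Add(I, o), -1), Add(-133, I)))
Function('D')(G) = Rational(-17078, 711) (Function('D')(G) = Add(4, Mul(-1, Add(Mul(-83, Pow(-9, -1)), Mul(-27, Pow(Rational(-79, 55), -1))))) = Add(4, Mul(-1, Add(Mul(-83, Rational(-1, 9)), Mul(-27, Rational(-55, 79))))) = Add(4, Mul(-1, Add(Rational(83, 9), Rational(1485, 79)))) = Add(4, Mul(-1, Rational(19922, 711))) = Add(4, Rational(-19922, 711)) = Rational(-17078, 711))
Add(Function('B')(117, 28), Function('D')(54)) = Add(Mul(Pow(Add(117, 28), -1), Add(-133, 117)), Rational(-17078, 711)) = Add(Mul(Pow(145, -1), -16), Rational(-17078, 711)) = Add(Mul(Rational(1, 145), -16), Rational(-17078, 711)) = Add(Rational(-16, 145), Rational(-17078, 711)) = Rational(-2487686, 103095)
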